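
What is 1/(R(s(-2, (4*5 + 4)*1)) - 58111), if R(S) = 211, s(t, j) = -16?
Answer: -1/57900 ≈ -1.7271e-5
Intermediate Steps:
1/(R(s(-2, (4*5 + 4)*1)) - 58111) = 1/(211 - 58111) = 1/(-57900) = -1/57900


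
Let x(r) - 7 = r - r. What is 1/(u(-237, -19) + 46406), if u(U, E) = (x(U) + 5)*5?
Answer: 1/46466 ≈ 2.1521e-5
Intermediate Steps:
x(r) = 7 (x(r) = 7 + (r - r) = 7 + 0 = 7)
u(U, E) = 60 (u(U, E) = (7 + 5)*5 = 12*5 = 60)
1/(u(-237, -19) + 46406) = 1/(60 + 46406) = 1/46466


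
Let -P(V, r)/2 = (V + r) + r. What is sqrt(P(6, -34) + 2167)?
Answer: sqrt(2291) ≈ 47.864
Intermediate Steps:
P(V, r) = -4*r - 2*V (P(V, r) = -2*((V + r) + r) = -2*(V + 2*r) = -4*r - 2*V)
sqrt(P(6, -34) + 2167) = sqrt((-4*(-34) - 2*6) + 2167) = sqrt((136 - 12) + 2167) = sqrt(124 + 2167) = sqrt(2291)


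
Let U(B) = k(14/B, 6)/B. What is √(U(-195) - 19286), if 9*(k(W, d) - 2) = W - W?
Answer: 2*I*√183337635/195 ≈ 138.87*I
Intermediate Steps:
k(W, d) = 2 (k(W, d) = 2 + (W - W)/9 = 2 + (⅑)*0 = 2 + 0 = 2)
U(B) = 2/B
√(U(-195) - 19286) = √(2/(-195) - 19286) = √(2*(-1/195) - 19286) = √(-2/195 - 19286) = √(-3760772/195) = 2*I*√183337635/195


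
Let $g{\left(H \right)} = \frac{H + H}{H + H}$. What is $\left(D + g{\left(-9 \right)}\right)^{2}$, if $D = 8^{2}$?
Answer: $4225$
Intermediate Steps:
$D = 64$
$g{\left(H \right)} = 1$ ($g{\left(H \right)} = \frac{2 H}{2 H} = 2 H \frac{1}{2 H} = 1$)
$\left(D + g{\left(-9 \right)}\right)^{2} = \left(64 + 1\right)^{2} = 65^{2} = 4225$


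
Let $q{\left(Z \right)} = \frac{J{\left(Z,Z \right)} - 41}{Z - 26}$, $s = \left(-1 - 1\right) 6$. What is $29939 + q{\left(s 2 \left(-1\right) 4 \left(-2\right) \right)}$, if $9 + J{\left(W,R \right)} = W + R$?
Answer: $\frac{3263568}{109} \approx 29941.0$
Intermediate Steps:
$J{\left(W,R \right)} = -9 + R + W$ ($J{\left(W,R \right)} = -9 + \left(W + R\right) = -9 + \left(R + W\right) = -9 + R + W$)
$s = -12$ ($s = \left(-2\right) 6 = -12$)
$q{\left(Z \right)} = \frac{-50 + 2 Z}{-26 + Z}$ ($q{\left(Z \right)} = \frac{\left(-9 + Z + Z\right) - 41}{Z - 26} = \frac{\left(-9 + 2 Z\right) - 41}{-26 + Z} = \frac{-50 + 2 Z}{-26 + Z}$)
$29939 + q{\left(s 2 \left(-1\right) 4 \left(-2\right) \right)} = 29939 + \frac{2 \left(-25 + \left(-12\right) 2 \left(-1\right) 4 \left(-2\right)\right)}{-26 + \left(-12\right) 2 \left(-1\right) 4 \left(-2\right)} = 29939 + \frac{2 \left(-25 - 24 \left(\left(-4\right) \left(-2\right)\right)\right)}{-26 - 24 \left(\left(-4\right) \left(-2\right)\right)} = 29939 + \frac{2 \left(-25 - 192\right)}{-26 - 192} = 29939 + 2 \frac{1}{-218} \left(-217\right) = 29939 + 2 \left(- \frac{1}{218}\right) \left(-217\right) = 29939 + \frac{217}{109} = \frac{3263568}{109}$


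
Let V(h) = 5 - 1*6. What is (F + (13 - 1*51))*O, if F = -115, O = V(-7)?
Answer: 153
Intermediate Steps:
V(h) = -1 (V(h) = 5 - 6 = -1)
O = -1
(F + (13 - 1*51))*O = (-115 + (13 - 1*51))*(-1) = (-115 + (13 - 51))*(-1) = (-115 - 38)*(-1) = -153*(-1) = 153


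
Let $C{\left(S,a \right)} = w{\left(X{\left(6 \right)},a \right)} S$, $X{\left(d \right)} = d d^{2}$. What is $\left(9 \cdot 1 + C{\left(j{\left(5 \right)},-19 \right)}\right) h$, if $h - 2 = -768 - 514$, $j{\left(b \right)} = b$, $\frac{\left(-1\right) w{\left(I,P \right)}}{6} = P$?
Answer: $-741120$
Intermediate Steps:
$X{\left(d \right)} = d^{3}$
$w{\left(I,P \right)} = - 6 P$
$C{\left(S,a \right)} = - 6 S a$ ($C{\left(S,a \right)} = - 6 a S = - 6 S a$)
$h = -1280$ ($h = 2 - 1282 = -1280$)
$\left(9 \cdot 1 + C{\left(j{\left(5 \right)},-19 \right)}\right) h = \left(9 \cdot 1 - 30 \left(-19\right)\right) \left(-1280\right) = \left(9 + 570\right) \left(-1280\right) = 579 \left(-1280\right) = -741120$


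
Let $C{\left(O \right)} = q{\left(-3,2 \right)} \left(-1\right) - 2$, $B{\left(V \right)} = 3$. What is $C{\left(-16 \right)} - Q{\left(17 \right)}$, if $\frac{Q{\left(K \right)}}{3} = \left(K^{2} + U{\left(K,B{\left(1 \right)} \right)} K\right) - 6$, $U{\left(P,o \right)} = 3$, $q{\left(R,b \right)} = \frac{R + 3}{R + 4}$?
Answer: $-1004$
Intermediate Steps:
$q{\left(R,b \right)} = \frac{3 + R}{4 + R}$
$C{\left(O \right)} = -2$ ($C{\left(O \right)} = \frac{3 - 3}{4 - 3} \left(-1\right) - 2 = 1^{-1} \cdot 0 \left(-1\right) - 2 = 1 \cdot 0 \left(-1\right) - 2 = 0 \left(-1\right) - 2 = 0 - 2 = -2$)
$Q{\left(K \right)} = -18 + 3 K^{2} + 9 K$ ($Q{\left(K \right)} = 3 \left(\left(K^{2} + 3 K\right) - 6\right) = 3 \left(-6 + K^{2} + 3 K\right) = -18 + 3 K^{2} + 9 K$)
$C{\left(-16 \right)} - Q{\left(17 \right)} = -2 - \left(-18 + 3 \cdot 17^{2} + 9 \cdot 17\right) = -2 - \left(-18 + 3 \cdot 289 + 153\right) = -2 - \left(-18 + 867 + 153\right) = -2 - 1002 = -1004$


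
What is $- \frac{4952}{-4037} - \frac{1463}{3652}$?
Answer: $\frac{1107143}{1340284} \approx 0.82605$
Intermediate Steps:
$- \frac{4952}{-4037} - \frac{1463}{3652} = \left(-4952\right) \left(- \frac{1}{4037}\right) - \frac{133}{332} = \frac{4952}{4037} - \frac{133}{332} = \frac{1107143}{1340284}$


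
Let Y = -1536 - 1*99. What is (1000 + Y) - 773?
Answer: -1408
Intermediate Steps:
Y = -1635 (Y = -1536 - 99 = -1635)
(1000 + Y) - 773 = (1000 - 1635) - 773 = -635 - 773 = -1408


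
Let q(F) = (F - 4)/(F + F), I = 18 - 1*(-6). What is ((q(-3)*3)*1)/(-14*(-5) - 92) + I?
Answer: 1049/44 ≈ 23.841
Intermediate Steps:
I = 24 (I = 18 + 6 = 24)
q(F) = (-4 + F)/(2*F) (q(F) = (-4 + F)/((2*F)) = (-4 + F)*(1/(2*F)) = (-4 + F)/(2*F))
((q(-3)*3)*1)/(-14*(-5) - 92) + I = ((((½)*(-4 - 3)/(-3))*3)*1)/(-14*(-5) - 92) + 24 = ((((½)*(-⅓)*(-7))*3)*1)/(70 - 92) + 24 = (((7/6)*3)*1)/(-22) + 24 = ((7/2)*1)*(-1/22) + 24 = (7/2)*(-1/22) + 24 = -7/44 + 24 = 1049/44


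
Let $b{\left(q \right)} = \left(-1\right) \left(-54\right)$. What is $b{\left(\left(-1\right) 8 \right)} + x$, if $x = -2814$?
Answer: $-2760$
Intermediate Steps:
$b{\left(q \right)} = 54$
$b{\left(\left(-1\right) 8 \right)} + x = 54 - 2814 = -2760$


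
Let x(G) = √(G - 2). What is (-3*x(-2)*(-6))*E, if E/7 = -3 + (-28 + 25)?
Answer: -1512*I ≈ -1512.0*I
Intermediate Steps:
x(G) = √(-2 + G)
E = -42 (E = 7*(-3 + (-28 + 25)) = 7*(-3 - 3) = 7*(-6) = -42)
(-3*x(-2)*(-6))*E = (-3*√(-2 - 2)*(-6))*(-42) = (-6*I*(-6))*(-42) = (36*I)*(-42) = -1512*I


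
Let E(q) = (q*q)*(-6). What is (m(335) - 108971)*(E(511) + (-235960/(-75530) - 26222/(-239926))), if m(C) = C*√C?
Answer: 154692726233679888493/906080539 - 475558297971779305*√335/906080539 ≈ 1.6112e+11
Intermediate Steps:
E(q) = -6*q² (E(q) = q²*(-6) = -6*q²)
m(C) = C^(3/2)
(m(335) - 108971)*(E(511) + (-235960/(-75530) - 26222/(-239926))) = (335^(3/2) - 108971)*(-6*511² + (-235960/(-75530) - 26222/(-239926))) = (335*√335 - 108971)*(-6*261121 + (-235960*(-1/75530) - 26222*(-1/239926))) = (-108971 + 335*√335)*(-1566726 + (23596/7553 + 13111/119963)) = (-108971 + 335*√335)*(-1566726 + 2929674331/906080539) = (-108971 + 335*√335)*(-1419577008870983/906080539) = 154692726233679888493/906080539 - 475558297971779305*√335/906080539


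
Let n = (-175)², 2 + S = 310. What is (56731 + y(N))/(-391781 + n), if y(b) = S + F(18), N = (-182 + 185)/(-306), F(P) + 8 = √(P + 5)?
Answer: -57031/361156 - √23/361156 ≈ -0.15793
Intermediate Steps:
S = 308 (S = -2 + 310 = 308)
n = 30625
F(P) = -8 + √(5 + P) (F(P) = -8 + √(P + 5) = -8 + √(5 + P))
N = -1/102 (N = 3*(-1/306) = -1/102 ≈ -0.0098039)
y(b) = 300 + √23 (y(b) = 308 + (-8 + √(5 + 18)) = 308 + (-8 + √23) = 300 + √23)
(56731 + y(N))/(-391781 + n) = (56731 + (300 + √23))/(-391781 + 30625) = (57031 + √23)/(-361156) = (57031 + √23)*(-1/361156) = -57031/361156 - √23/361156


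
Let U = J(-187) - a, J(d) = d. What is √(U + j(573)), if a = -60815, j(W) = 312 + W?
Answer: √61513 ≈ 248.02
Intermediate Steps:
U = 60628 (U = -187 - 1*(-60815) = -187 + 60815 = 60628)
√(U + j(573)) = √(60628 + (312 + 573)) = √(60628 + 885) = √61513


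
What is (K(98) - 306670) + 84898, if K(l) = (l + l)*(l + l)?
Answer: -183356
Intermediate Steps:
K(l) = 4*l**2 (K(l) = (2*l)*(2*l) = 4*l**2)
(K(98) - 306670) + 84898 = (4*98**2 - 306670) + 84898 = (4*9604 - 306670) + 84898 = (38416 - 306670) + 84898 = -268254 + 84898 = -183356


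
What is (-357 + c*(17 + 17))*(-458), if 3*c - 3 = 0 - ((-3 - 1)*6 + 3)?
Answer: 38930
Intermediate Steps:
c = 8 (c = 1 + (0 - ((-3 - 1)*6 + 3))/3 = 1 + (0 - (-4*6 + 3))/3 = 1 + (0 - (-24 + 3))/3 = 1 + (0 - 1*(-21))/3 = 1 + (0 + 21)/3 = 1 + (⅓)*21 = 1 + 7 = 8)
(-357 + c*(17 + 17))*(-458) = (-357 + 8*(17 + 17))*(-458) = (-357 + 8*34)*(-458) = (-357 + 272)*(-458) = -85*(-458) = 38930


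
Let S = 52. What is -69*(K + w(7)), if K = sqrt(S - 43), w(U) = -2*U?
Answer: 759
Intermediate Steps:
K = 3 (K = sqrt(52 - 43) = sqrt(9) = 3)
-69*(K + w(7)) = -69*(3 - 2*7) = -69*(3 - 14) = -69*(-11) = 759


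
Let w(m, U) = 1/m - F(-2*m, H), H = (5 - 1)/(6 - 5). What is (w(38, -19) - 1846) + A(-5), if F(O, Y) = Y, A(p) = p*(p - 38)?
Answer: -62129/38 ≈ -1635.0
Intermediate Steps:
H = 4 (H = 4/1 = 4*1 = 4)
A(p) = p*(-38 + p)
w(m, U) = -4 + 1/m (w(m, U) = 1/m - 1*4 = 1/m - 4 = -4 + 1/m)
(w(38, -19) - 1846) + A(-5) = ((-4 + 1/38) - 1846) - 5*(-38 - 5) = ((-4 + 1/38) - 1846) - 5*(-43) = (-151/38 - 1846) + 215 = -70299/38 + 215 = -62129/38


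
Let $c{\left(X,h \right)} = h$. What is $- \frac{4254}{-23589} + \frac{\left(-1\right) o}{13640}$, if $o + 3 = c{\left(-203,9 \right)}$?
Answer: $\frac{9647171}{53625660} \approx 0.1799$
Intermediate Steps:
$o = 6$ ($o = -3 + 9 = 6$)
$- \frac{4254}{-23589} + \frac{\left(-1\right) o}{13640} = - \frac{4254}{-23589} + \frac{\left(-1\right) 6}{13640} = \left(-4254\right) \left(- \frac{1}{23589}\right) - \frac{3}{6820} = \frac{1418}{7863} - \frac{3}{6820} = \frac{9647171}{53625660}$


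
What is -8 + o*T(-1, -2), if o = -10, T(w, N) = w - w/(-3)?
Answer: 16/3 ≈ 5.3333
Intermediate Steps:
T(w, N) = 4*w/3 (T(w, N) = w - w*(-1)/3 = w - (-1)*w/3 = w + w/3 = 4*w/3)
-8 + o*T(-1, -2) = -8 - 40*(-1)/3 = -8 - 10*(-4/3) = -8 + 40/3 = 16/3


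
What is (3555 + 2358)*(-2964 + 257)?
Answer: -16006491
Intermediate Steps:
(3555 + 2358)*(-2964 + 257) = 5913*(-2707) = -16006491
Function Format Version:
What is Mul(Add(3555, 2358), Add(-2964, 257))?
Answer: -16006491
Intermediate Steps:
Mul(Add(3555, 2358), Add(-2964, 257)) = Mul(5913, -2707) = -16006491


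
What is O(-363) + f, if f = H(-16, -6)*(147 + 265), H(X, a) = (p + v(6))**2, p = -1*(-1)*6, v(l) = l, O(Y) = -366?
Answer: 58962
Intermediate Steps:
p = 6 (p = 1*6 = 6)
H(X, a) = 144 (H(X, a) = (6 + 6)**2 = 12**2 = 144)
f = 59328 (f = 144*(147 + 265) = 144*412 = 59328)
O(-363) + f = -366 + 59328 = 58962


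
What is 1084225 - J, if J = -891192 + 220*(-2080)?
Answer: 2433017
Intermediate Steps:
J = -1348792 (J = -891192 - 457600 = -1348792)
1084225 - J = 1084225 - 1*(-1348792) = 1084225 + 1348792 = 2433017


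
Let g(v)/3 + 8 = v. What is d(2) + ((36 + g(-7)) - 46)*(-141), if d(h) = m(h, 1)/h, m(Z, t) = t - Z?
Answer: 15509/2 ≈ 7754.5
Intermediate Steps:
g(v) = -24 + 3*v
d(h) = (1 - h)/h
d(2) + ((36 + g(-7)) - 46)*(-141) = (1 - 1*2)/2 + ((36 + (-24 + 3*(-7))) - 46)*(-141) = (1 - 2)/2 + ((36 + (-24 - 21)) - 46)*(-141) = (½)*(-1) + ((36 - 45) - 46)*(-141) = -½ + (-9 - 46)*(-141) = -½ - 55*(-141) = -½ + 7755 = 15509/2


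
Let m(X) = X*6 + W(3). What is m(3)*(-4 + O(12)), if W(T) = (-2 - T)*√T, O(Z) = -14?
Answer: -324 + 90*√3 ≈ -168.12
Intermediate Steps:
W(T) = √T*(-2 - T)
m(X) = -5*√3 + 6*X (m(X) = X*6 + √3*(-2 - 1*3) = 6*X + √3*(-2 - 3) = 6*X + √3*(-5) = 6*X - 5*√3 = -5*√3 + 6*X)
m(3)*(-4 + O(12)) = (-5*√3 + 6*3)*(-4 - 14) = (-5*√3 + 18)*(-18) = (18 - 5*√3)*(-18) = -324 + 90*√3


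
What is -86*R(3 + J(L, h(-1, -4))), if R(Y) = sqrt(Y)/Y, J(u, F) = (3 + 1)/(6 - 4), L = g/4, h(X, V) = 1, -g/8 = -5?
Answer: -86*sqrt(5)/5 ≈ -38.460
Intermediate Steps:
g = 40 (g = -8*(-5) = 40)
L = 10 (L = 40/4 = 40*(1/4) = 10)
J(u, F) = 2 (J(u, F) = 4/2 = 4*(1/2) = 2)
R(Y) = 1/sqrt(Y)
-86*R(3 + J(L, h(-1, -4))) = -86/sqrt(3 + 2) = -86*sqrt(5)/5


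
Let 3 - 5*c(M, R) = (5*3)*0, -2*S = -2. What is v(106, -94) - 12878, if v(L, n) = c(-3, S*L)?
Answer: -64387/5 ≈ -12877.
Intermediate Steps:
S = 1 (S = -½*(-2) = 1)
c(M, R) = ⅗ (c(M, R) = ⅗ - 5*3*0/5 = ⅗ - 3*0 = ⅗ - ⅕*0 = ⅗ + 0 = ⅗)
v(L, n) = ⅗
v(106, -94) - 12878 = ⅗ - 12878 = -64387/5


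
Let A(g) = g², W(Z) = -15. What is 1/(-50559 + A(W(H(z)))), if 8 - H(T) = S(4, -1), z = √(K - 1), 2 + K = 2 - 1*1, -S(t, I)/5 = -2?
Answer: -1/50334 ≈ -1.9867e-5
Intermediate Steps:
S(t, I) = 10 (S(t, I) = -5*(-2) = 10)
K = -1 (K = -2 + (2 - 1*1) = -2 + (2 - 1) = -2 + 1 = -1)
z = I*√2 (z = √(-1 - 1) = √(-2) = I*√2 ≈ 1.4142*I)
H(T) = -2 (H(T) = 8 - 1*10 = 8 - 10 = -2)
1/(-50559 + A(W(H(z)))) = 1/(-50559 + (-15)²) = 1/(-50559 + 225) = 1/(-50334) = -1/50334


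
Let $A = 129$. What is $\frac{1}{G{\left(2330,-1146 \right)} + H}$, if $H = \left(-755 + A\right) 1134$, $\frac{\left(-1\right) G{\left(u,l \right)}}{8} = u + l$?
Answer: $- \frac{1}{719356} \approx -1.3901 \cdot 10^{-6}$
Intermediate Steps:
$G{\left(u,l \right)} = - 8 l - 8 u$ ($G{\left(u,l \right)} = - 8 \left(u + l\right) = - 8 \left(l + u\right) = - 8 l - 8 u$)
$H = -709884$ ($H = \left(-755 + 129\right) 1134 = \left(-626\right) 1134 = -709884$)
$\frac{1}{G{\left(2330,-1146 \right)} + H} = \frac{1}{\left(\left(-8\right) \left(-1146\right) - 18640\right) - 709884} = \frac{1}{\left(9168 - 18640\right) - 709884} = \frac{1}{-9472 - 709884} = \frac{1}{-719356} = - \frac{1}{719356}$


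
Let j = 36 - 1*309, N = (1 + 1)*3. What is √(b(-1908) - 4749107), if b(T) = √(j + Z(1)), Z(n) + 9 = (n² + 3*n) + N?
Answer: √(-4749107 + 4*I*√17) ≈ 0.e-3 + 2179.2*I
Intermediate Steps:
N = 6 (N = 2*3 = 6)
Z(n) = -3 + n² + 3*n (Z(n) = -9 + ((n² + 3*n) + 6) = -9 + (6 + n² + 3*n) = -3 + n² + 3*n)
j = -273 (j = 36 - 309 = -273)
b(T) = 4*I*√17 (b(T) = √(-273 + (-3 + 1² + 3*1)) = √(-273 + (-3 + 1 + 3)) = √(-273 + 1) = √(-272) = 4*I*√17)
√(b(-1908) - 4749107) = √(4*I*√17 - 4749107) = √(-4749107 + 4*I*√17)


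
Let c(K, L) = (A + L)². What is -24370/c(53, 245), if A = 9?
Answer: -12185/32258 ≈ -0.37774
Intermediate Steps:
c(K, L) = (9 + L)²
-24370/c(53, 245) = -24370/(9 + 245)² = -24370/(254²) = -24370/64516 = -24370*1/64516 = -12185/32258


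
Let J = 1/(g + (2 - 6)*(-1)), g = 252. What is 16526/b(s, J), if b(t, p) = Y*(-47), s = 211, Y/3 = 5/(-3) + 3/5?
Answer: 41315/376 ≈ 109.88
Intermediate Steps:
Y = -16/5 (Y = 3*(5/(-3) + 3/5) = 3*(5*(-⅓) + 3*(⅕)) = 3*(-5/3 + ⅗) = 3*(-16/15) = -16/5 ≈ -3.2000)
J = 1/256 (J = 1/(252 + (2 - 6)*(-1)) = 1/(252 - 4*(-1)) = 1/(252 + 4) = 1/256 ≈ 0.0039063)
b(t, p) = 752/5 (b(t, p) = -16/5*(-47) = 752/5)
16526/b(s, J) = 16526/(752/5) = 16526*(5/752) = 41315/376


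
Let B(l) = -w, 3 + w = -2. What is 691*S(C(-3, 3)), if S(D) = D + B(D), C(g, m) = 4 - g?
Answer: 8292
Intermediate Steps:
w = -5 (w = -3 - 2 = -5)
B(l) = 5 (B(l) = -1*(-5) = 5)
S(D) = 5 + D (S(D) = D + 5 = 5 + D)
691*S(C(-3, 3)) = 691*(5 + (4 - 1*(-3))) = 691*(5 + (4 + 3)) = 691*(5 + 7) = 691*12 = 8292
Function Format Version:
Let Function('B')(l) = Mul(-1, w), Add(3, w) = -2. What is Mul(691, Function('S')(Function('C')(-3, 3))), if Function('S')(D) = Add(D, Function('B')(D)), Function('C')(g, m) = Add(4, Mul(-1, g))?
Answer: 8292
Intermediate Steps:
w = -5 (w = Add(-3, -2) = -5)
Function('B')(l) = 5 (Function('B')(l) = Mul(-1, -5) = 5)
Function('S')(D) = Add(5, D) (Function('S')(D) = Add(D, 5) = Add(5, D))
Mul(691, Function('S')(Function('C')(-3, 3))) = Mul(691, Add(5, Add(4, Mul(-1, -3)))) = Mul(691, Add(5, Add(4, 3))) = Mul(691, Add(5, 7)) = Mul(691, 12) = 8292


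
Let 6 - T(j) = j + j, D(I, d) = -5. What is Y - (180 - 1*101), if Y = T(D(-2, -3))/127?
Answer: -10017/127 ≈ -78.874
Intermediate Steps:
T(j) = 6 - 2*j (T(j) = 6 - (j + j) = 6 - 2*j)
Y = 16/127 (Y = (6 - 2*(-5))/127 = (6 + 10)*(1/127) = 16*(1/127) = 16/127 ≈ 0.12598)
Y - (180 - 1*101) = 16/127 - (180 - 1*101) = 16/127 - (180 - 101) = 16/127 - 1*79 = 16/127 - 79 = -10017/127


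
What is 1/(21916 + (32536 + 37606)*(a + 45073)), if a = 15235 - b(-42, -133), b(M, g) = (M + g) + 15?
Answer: 1/4241368372 ≈ 2.3577e-10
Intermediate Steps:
b(M, g) = 15 + M + g
a = 15395 (a = 15235 - (15 - 42 - 133) = 15235 - 1*(-160) = 15235 + 160 = 15395)
1/(21916 + (32536 + 37606)*(a + 45073)) = 1/(21916 + (32536 + 37606)*(15395 + 45073)) = 1/(21916 + 70142*60468) = 1/(21916 + 4241346456) = 1/4241368372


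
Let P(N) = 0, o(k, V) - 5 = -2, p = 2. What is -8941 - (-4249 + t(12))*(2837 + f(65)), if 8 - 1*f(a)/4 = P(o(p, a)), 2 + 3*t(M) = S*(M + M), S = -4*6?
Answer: 38202602/3 ≈ 1.2734e+7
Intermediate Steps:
S = -24
t(M) = -⅔ - 16*M (t(M) = -⅔ + (-24*(M + M))/3 = -⅔ + (-48*M)/3 = -⅔ - 16*M)
o(k, V) = 3 (o(k, V) = 5 - 2 = 3)
f(a) = 32 (f(a) = 32 - 4*0 = 32 + 0 = 32)
-8941 - (-4249 + t(12))*(2837 + f(65)) = -8941 - (-4249 + (-⅔ - 16*12))*(2837 + 32) = -8941 - (-4249 + (-⅔ - 192))*2869 = -8941 - (-4249 - 578/3)*2869 = -8941 - (-13325)*2869/3 = -8941 - 1*(-38229425/3) = -8941 + 38229425/3 = 38202602/3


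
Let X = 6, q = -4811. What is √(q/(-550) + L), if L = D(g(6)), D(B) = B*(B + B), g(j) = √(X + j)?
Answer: √396242/110 ≈ 5.7225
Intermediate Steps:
g(j) = √(6 + j)
D(B) = 2*B² (D(B) = B*(2*B) = 2*B²)
L = 24 (L = 2*(√(6 + 6))² = 2*(√12)² = 2*(2*√3)² = 2*12 = 24)
√(q/(-550) + L) = √(-4811/(-550) + 24) = √(-4811*(-1/550) + 24) = √(4811/550 + 24) = √(18011/550) = √396242/110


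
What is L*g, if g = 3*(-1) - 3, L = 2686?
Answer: -16116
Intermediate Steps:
g = -6 (g = -3 - 3 = -6)
L*g = 2686*(-6) = -16116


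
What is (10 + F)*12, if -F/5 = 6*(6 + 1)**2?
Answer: -17520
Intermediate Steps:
F = -1470 (F = -30*(6 + 1)**2 = -30*7**2 = -30*49 = -5*294 = -1470)
(10 + F)*12 = (10 - 1470)*12 = -1460*12 = -17520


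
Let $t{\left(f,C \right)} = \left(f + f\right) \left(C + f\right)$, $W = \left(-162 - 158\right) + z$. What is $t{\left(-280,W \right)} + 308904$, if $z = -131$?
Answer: $718264$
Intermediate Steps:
$W = -451$ ($W = \left(-162 - 158\right) - 131 = -320 - 131 = -451$)
$t{\left(f,C \right)} = 2 f \left(C + f\right)$
$t{\left(-280,W \right)} + 308904 = 2 \left(-280\right) \left(-451 - 280\right) + 308904 = 2 \left(-280\right) \left(-731\right) + 308904 = 409360 + 308904 = 718264$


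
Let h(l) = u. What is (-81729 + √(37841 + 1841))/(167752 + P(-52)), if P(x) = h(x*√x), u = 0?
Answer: -81729/167752 + √39682/167752 ≈ -0.48601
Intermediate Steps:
h(l) = 0
P(x) = 0
(-81729 + √(37841 + 1841))/(167752 + P(-52)) = (-81729 + √(37841 + 1841))/(167752 + 0) = (-81729 + √39682)/167752 = (-81729 + √39682)*(1/167752) = -81729/167752 + √39682/167752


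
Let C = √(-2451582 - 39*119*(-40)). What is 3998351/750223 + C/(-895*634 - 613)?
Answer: 3998351/750223 - I*√2265942/568043 ≈ 5.3296 - 0.00265*I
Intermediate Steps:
C = I*√2265942 (C = √(-2451582 - 4641*(-40)) = √(-2451582 + 185640) = √(-2265942) = I*√2265942 ≈ 1505.3*I)
3998351/750223 + C/(-895*634 - 613) = 3998351/750223 + (I*√2265942)/(-895*634 - 613) = 3998351*(1/750223) + (I*√2265942)/(-567430 - 613) = 3998351/750223 + (I*√2265942)/(-568043) = 3998351/750223 + (I*√2265942)*(-1/568043) = 3998351/750223 - I*√2265942/568043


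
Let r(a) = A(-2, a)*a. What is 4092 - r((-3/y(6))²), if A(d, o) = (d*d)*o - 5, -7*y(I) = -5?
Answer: 1834701/625 ≈ 2935.5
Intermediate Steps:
y(I) = 5/7 (y(I) = -⅐*(-5) = 5/7)
A(d, o) = -5 + o*d² (A(d, o) = d²*o - 5 = o*d² - 5 = -5 + o*d²)
r(a) = a*(-5 + 4*a) (r(a) = (-5 + a*(-2)²)*a = (-5 + a*4)*a = (-5 + 4*a)*a = a*(-5 + 4*a))
4092 - r((-3/y(6))²) = 4092 - (-3/5/7)²*(-5 + 4*(-3/5/7)²) = 4092 - (-3*7/5)²*(-5 + 4*(-3*7/5)²) = 4092 - (-21/5)²*(-5 + 4*(-21/5)²) = 4092 - 441*(-5 + 4*(441/25))/25 = 4092 - 441*(-5 + 1764/25)/25 = 4092 - 441*1639/(25*25) = 4092 - 1*722799/625 = 4092 - 722799/625 = 1834701/625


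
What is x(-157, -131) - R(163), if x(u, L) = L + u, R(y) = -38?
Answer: -250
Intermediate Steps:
x(-157, -131) - R(163) = (-131 - 157) - 1*(-38) = -288 + 38 = -250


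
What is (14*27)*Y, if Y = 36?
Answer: 13608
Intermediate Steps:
(14*27)*Y = (14*27)*36 = 378*36 = 13608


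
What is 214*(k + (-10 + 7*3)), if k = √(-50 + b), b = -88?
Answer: 2354 + 214*I*√138 ≈ 2354.0 + 2513.9*I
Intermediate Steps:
k = I*√138 (k = √(-50 - 88) = √(-138) = I*√138 ≈ 11.747*I)
214*(k + (-10 + 7*3)) = 214*(I*√138 + (-10 + 7*3)) = 214*(I*√138 + (-10 + 21)) = 214*(I*√138 + 11) = 214*(11 + I*√138) = 2354 + 214*I*√138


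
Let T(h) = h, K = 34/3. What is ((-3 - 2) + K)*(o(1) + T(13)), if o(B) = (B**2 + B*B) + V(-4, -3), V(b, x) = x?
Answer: 76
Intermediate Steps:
K = 34/3 (K = 34*(1/3) = 34/3 ≈ 11.333)
o(B) = -3 + 2*B**2 (o(B) = (B**2 + B*B) - 3 = (B**2 + B**2) - 3 = 2*B**2 - 3 = -3 + 2*B**2)
((-3 - 2) + K)*(o(1) + T(13)) = ((-3 - 2) + 34/3)*((-3 + 2*1**2) + 13) = (-5 + 34/3)*((-3 + 2*1) + 13) = 19*((-3 + 2) + 13)/3 = 19*(-1 + 13)/3 = (19/3)*12 = 76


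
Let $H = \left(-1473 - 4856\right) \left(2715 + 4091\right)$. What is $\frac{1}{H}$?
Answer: $- \frac{1}{43075174} \approx -2.3215 \cdot 10^{-8}$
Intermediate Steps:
$H = -43075174$ ($H = \left(-6329\right) 6806 = -43075174$)
$\frac{1}{H} = \frac{1}{-43075174} = - \frac{1}{43075174}$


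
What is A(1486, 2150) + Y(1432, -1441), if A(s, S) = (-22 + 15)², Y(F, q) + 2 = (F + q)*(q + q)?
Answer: 25985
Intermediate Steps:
Y(F, q) = -2 + 2*q*(F + q) (Y(F, q) = -2 + (F + q)*(q + q) = -2 + (F + q)*(2*q) = -2 + 2*q*(F + q))
A(s, S) = 49 (A(s, S) = (-7)² = 49)
A(1486, 2150) + Y(1432, -1441) = 49 + (-2 + 2*(-1441)² + 2*1432*(-1441)) = 49 + (-2 + 2*2076481 - 4127024) = 49 + (-2 + 4152962 - 4127024) = 49 + 25936 = 25985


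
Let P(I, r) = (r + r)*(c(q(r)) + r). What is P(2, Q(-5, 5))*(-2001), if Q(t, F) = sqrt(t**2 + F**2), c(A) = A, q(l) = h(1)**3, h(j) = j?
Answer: -200100 - 20010*sqrt(2) ≈ -2.2840e+5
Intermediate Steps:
q(l) = 1 (q(l) = 1**3 = 1)
Q(t, F) = sqrt(F**2 + t**2)
P(I, r) = 2*r*(1 + r) (P(I, r) = (r + r)*(1 + r) = (2*r)*(1 + r) = 2*r*(1 + r))
P(2, Q(-5, 5))*(-2001) = (2*sqrt(5**2 + (-5)**2)*(1 + sqrt(5**2 + (-5)**2)))*(-2001) = (2*sqrt(25 + 25)*(1 + sqrt(25 + 25)))*(-2001) = (2*sqrt(50)*(1 + sqrt(50)))*(-2001) = (2*(5*sqrt(2))*(1 + 5*sqrt(2)))*(-2001) = (10*sqrt(2)*(1 + 5*sqrt(2)))*(-2001) = -20010*sqrt(2)*(1 + 5*sqrt(2))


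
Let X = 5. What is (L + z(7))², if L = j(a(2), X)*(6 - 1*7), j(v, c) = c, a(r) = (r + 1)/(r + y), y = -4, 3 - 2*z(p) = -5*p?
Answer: 196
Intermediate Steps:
z(p) = 3/2 + 5*p/2 (z(p) = 3/2 - (-5)*p/2 = 3/2 + 5*p/2)
a(r) = (1 + r)/(-4 + r) (a(r) = (r + 1)/(r - 4) = (1 + r)/(-4 + r))
L = -5 (L = 5*(6 - 1*7) = 5*(6 - 7) = 5*(-1) = -5)
(L + z(7))² = (-5 + (3/2 + (5/2)*7))² = (-5 + (3/2 + 35/2))² = (-5 + 19)² = 14² = 196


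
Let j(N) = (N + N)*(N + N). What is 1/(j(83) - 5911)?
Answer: 1/21645 ≈ 4.6200e-5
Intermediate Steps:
j(N) = 4*N² (j(N) = (2*N)*(2*N) = 4*N²)
1/(j(83) - 5911) = 1/(4*83² - 5911) = 1/(4*6889 - 5911) = 1/(27556 - 5911) = 1/21645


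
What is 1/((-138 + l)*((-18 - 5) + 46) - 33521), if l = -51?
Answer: -1/37868 ≈ -2.6408e-5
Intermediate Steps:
1/((-138 + l)*((-18 - 5) + 46) - 33521) = 1/((-138 - 51)*((-18 - 5) + 46) - 33521) = 1/(-189*(-23 + 46) - 33521) = 1/(-189*23 - 33521) = 1/(-4347 - 33521) = 1/(-37868) = -1/37868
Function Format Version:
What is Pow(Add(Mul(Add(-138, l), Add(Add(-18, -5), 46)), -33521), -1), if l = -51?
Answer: Rational(-1, 37868) ≈ -2.6408e-5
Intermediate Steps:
Pow(Add(Mul(Add(-138, l), Add(Add(-18, -5), 46)), -33521), -1) = Pow(Add(Mul(Add(-138, -51), Add(Add(-18, -5), 46)), -33521), -1) = Pow(Add(Mul(-189, Add(-23, 46)), -33521), -1) = Pow(Add(Mul(-189, 23), -33521), -1) = Pow(Add(-4347, -33521), -1) = Pow(-37868, -1) = Rational(-1, 37868)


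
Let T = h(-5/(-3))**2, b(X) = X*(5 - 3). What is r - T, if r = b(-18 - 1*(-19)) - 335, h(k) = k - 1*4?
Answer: -3046/9 ≈ -338.44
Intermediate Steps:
h(k) = -4 + k (h(k) = k - 4 = -4 + k)
b(X) = 2*X (b(X) = X*2 = 2*X)
T = 49/9 (T = (-4 - 5/(-3))**2 = (-4 - 5*(-1/3))**2 = (-4 + 5/3)**2 = (-7/3)**2 = 49/9 ≈ 5.4444)
r = -333 (r = 2*(-18 - 1*(-19)) - 335 = 2*(-18 + 19) - 335 = 2*1 - 335 = 2 - 335 = -333)
r - T = -333 - 1*49/9 = -333 - 49/9 = -3046/9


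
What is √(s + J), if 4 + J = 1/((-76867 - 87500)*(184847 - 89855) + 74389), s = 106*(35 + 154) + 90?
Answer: √196194645111791060147973/3122695135 ≈ 141.84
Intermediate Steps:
s = 20124 (s = 106*189 + 90 = 20034 + 90 = 20124)
J = -62453902701/15613475675 (J = -4 + 1/((-76867 - 87500)*(184847 - 89855) + 74389) = -4 + 1/(-164367*94992 + 74389) = -4 + 1/(-15613550064 + 74389) = -4 + 1/(-15613475675) = -4 - 1/15613475675 = -62453902701/15613475675 ≈ -4.0000)
√(s + J) = √(20124 - 62453902701/15613475675) = √(314143130580999/15613475675) = √196194645111791060147973/3122695135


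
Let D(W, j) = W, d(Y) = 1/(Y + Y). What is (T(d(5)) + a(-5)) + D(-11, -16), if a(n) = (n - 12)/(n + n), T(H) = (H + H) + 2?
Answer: -71/10 ≈ -7.1000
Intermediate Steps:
d(Y) = 1/(2*Y)
T(H) = 2 + 2*H (T(H) = 2*H + 2 = 2 + 2*H)
a(n) = (-12 + n)/(2*n) (a(n) = (-12 + n)/((2*n)) = (-12 + n)*(1/(2*n)) = (-12 + n)/(2*n))
(T(d(5)) + a(-5)) + D(-11, -16) = ((2 + 2*((1/2)/5)) + (1/2)*(-12 - 5)/(-5)) - 11 = ((2 + 2*((1/2)*(1/5))) + (1/2)*(-1/5)*(-17)) - 11 = ((2 + 2*(1/10)) + 17/10) - 11 = ((2 + 1/5) + 17/10) - 11 = (11/5 + 17/10) - 11 = 39/10 - 11 = -71/10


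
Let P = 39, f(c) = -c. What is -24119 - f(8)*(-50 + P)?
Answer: -24207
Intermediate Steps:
-24119 - f(8)*(-50 + P) = -24119 - (-1*8)*(-50 + 39) = -24119 - (-8)*(-11) = -24119 - 1*88 = -24119 - 88 = -24207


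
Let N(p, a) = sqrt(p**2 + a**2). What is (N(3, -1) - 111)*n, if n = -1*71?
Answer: 7881 - 71*sqrt(10) ≈ 7656.5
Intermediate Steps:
n = -71
N(p, a) = sqrt(a**2 + p**2)
(N(3, -1) - 111)*n = (sqrt((-1)**2 + 3**2) - 111)*(-71) = (sqrt(1 + 9) - 111)*(-71) = (sqrt(10) - 111)*(-71) = (-111 + sqrt(10))*(-71) = 7881 - 71*sqrt(10)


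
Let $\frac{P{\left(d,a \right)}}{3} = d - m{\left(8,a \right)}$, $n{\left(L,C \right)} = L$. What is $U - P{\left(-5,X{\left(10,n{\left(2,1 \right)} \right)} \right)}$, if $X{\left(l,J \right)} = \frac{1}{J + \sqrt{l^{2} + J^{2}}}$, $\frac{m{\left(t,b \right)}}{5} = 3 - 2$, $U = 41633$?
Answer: $41663$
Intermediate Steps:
$m{\left(t,b \right)} = 5$ ($m{\left(t,b \right)} = 5 \left(3 - 2\right) = 5 \cdot 1 = 5$)
$X{\left(l,J \right)} = \frac{1}{J + \sqrt{J^{2} + l^{2}}}$
$P{\left(d,a \right)} = -15 + 3 d$ ($P{\left(d,a \right)} = 3 \left(d - 5\right) = 3 \left(-5 + d\right) = -15 + 3 d$)
$U - P{\left(-5,X{\left(10,n{\left(2,1 \right)} \right)} \right)} = 41633 - \left(-15 + 3 \left(-5\right)\right) = 41633 - \left(-15 - 15\right) = 41633 - -30 = 41633 + 30 = 41663$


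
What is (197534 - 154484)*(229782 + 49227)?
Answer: 12011337450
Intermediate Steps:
(197534 - 154484)*(229782 + 49227) = 43050*279009 = 12011337450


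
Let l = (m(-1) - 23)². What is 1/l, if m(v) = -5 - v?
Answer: 1/729 ≈ 0.0013717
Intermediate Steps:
l = 729 (l = ((-5 - 1*(-1)) - 23)² = ((-5 + 1) - 23)² = (-4 - 23)² = (-27)² = 729)
1/l = 1/729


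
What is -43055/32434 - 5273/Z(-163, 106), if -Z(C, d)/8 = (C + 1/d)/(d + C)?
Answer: 85614919197/373574812 ≈ 229.18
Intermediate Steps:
Z(C, d) = -8*(C + 1/d)/(C + d) (Z(C, d) = -8*(C + 1/d)/(d + C) = -8*(C + 1/d)/(C + d))
-43055/32434 - 5273/Z(-163, 106) = -43055/32434 - 5273*53*(-163 + 106)/(4*(-1 - 1*(-163)*106)) = -43055*1/32434 - 5273*(-3021/(4*(-1 + 17278))) = -43055/32434 - 5273/(8*(1/106)*(-1/57)*17277) = -43055/32434 - 5273/(-23036/1007) = -43055/32434 - 5273*(-1007/23036) = -43055/32434 + 5309911/23036 = 85614919197/373574812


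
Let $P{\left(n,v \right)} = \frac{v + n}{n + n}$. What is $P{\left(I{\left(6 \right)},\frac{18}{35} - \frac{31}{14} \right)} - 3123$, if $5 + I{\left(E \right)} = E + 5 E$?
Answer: $- \frac{1935967}{620} \approx -3122.5$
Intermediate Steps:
$I{\left(E \right)} = -5 + 6 E$ ($I{\left(E \right)} = -5 + \left(E + 5 E\right) = -5 + 6 E$)
$P{\left(n,v \right)} = \frac{n + v}{2 n}$
$P{\left(I{\left(6 \right)},\frac{18}{35} - \frac{31}{14} \right)} - 3123 = \frac{\left(-5 + 6 \cdot 6\right) + \left(\frac{18}{35} - \frac{31}{14}\right)}{2 \left(-5 + 6 \cdot 6\right)} - 3123 = \frac{\left(-5 + 36\right) + \left(18 \cdot \frac{1}{35} - \frac{31}{14}\right)}{2 \left(-5 + 36\right)} - 3123 = \frac{31 + \left(\frac{18}{35} - \frac{31}{14}\right)}{2 \cdot 31} - 3123 = \frac{1}{2} \cdot \frac{1}{31} \left(31 - \frac{17}{10}\right) - 3123 = \frac{1}{2} \cdot \frac{1}{31} \cdot \frac{293}{10} - 3123 = \frac{293}{620} - 3123 = - \frac{1935967}{620}$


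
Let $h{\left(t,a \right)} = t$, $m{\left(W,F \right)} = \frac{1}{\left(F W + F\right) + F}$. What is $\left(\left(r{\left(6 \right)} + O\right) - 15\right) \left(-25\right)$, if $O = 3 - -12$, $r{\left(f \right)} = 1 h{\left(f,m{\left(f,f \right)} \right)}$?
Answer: $-150$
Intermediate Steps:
$m{\left(W,F \right)} = \frac{1}{2 F + F W}$ ($m{\left(W,F \right)} = \frac{1}{\left(F + F W\right) + F} = \frac{1}{2 F + F W}$)
$r{\left(f \right)} = f$ ($r{\left(f \right)} = 1 f = f$)
$O = 15$ ($O = 3 + 12 = 15$)
$\left(\left(r{\left(6 \right)} + O\right) - 15\right) \left(-25\right) = \left(\left(6 + 15\right) - 15\right) \left(-25\right) = \left(21 - 15\right) \left(-25\right) = 6 \left(-25\right) = -150$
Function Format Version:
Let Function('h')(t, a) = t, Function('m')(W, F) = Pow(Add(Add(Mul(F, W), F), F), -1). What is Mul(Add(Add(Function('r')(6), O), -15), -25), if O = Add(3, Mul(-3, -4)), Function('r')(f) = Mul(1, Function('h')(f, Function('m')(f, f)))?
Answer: -150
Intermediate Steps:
Function('m')(W, F) = Pow(Add(Mul(2, F), Mul(F, W)), -1) (Function('m')(W, F) = Pow(Add(Add(F, Mul(F, W)), F), -1) = Pow(Add(Mul(2, F), Mul(F, W)), -1))
Function('r')(f) = f (Function('r')(f) = Mul(1, f) = f)
O = 15 (O = Add(3, 12) = 15)
Mul(Add(Add(Function('r')(6), O), -15), -25) = Mul(Add(Add(6, 15), -15), -25) = Mul(Add(21, -15), -25) = Mul(6, -25) = -150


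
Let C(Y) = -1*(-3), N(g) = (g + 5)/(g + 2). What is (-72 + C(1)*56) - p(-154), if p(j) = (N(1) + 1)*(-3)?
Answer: 105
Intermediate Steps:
N(g) = (5 + g)/(2 + g)
p(j) = -9 (p(j) = ((5 + 1)/(2 + 1) + 1)*(-3) = (6/3 + 1)*(-3) = ((1/3)*6 + 1)*(-3) = (2 + 1)*(-3) = 3*(-3) = -9)
C(Y) = 3
(-72 + C(1)*56) - p(-154) = (-72 + 3*56) - 1*(-9) = (-72 + 168) + 9 = 96 + 9 = 105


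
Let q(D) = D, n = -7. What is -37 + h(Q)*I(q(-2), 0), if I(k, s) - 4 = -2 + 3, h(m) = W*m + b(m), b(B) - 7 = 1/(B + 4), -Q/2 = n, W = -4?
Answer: -5071/18 ≈ -281.72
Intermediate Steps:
Q = 14 (Q = -2*(-7) = 14)
b(B) = 7 + 1/(4 + B) (b(B) = 7 + 1/(B + 4) = 7 + 1/(4 + B))
h(m) = -4*m + (29 + 7*m)/(4 + m)
I(k, s) = 5 (I(k, s) = 4 + (-2 + 3) = 4 + 1 = 5)
-37 + h(Q)*I(q(-2), 0) = -37 + ((29 - 9*14 - 4*14**2)/(4 + 14))*5 = -37 + ((29 - 126 - 4*196)/18)*5 = -37 + ((29 - 126 - 784)/18)*5 = -37 + ((1/18)*(-881))*5 = -37 - 881/18*5 = -37 - 4405/18 = -5071/18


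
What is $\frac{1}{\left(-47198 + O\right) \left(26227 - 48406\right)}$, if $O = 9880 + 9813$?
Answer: $\frac{1}{610033395} \approx 1.6393 \cdot 10^{-9}$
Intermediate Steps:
$O = 19693$
$\frac{1}{\left(-47198 + O\right) \left(26227 - 48406\right)} = \frac{1}{\left(-47198 + 19693\right) \left(26227 - 48406\right)} = \frac{1}{\left(-27505\right) \left(-22179\right)} = \frac{1}{610033395}$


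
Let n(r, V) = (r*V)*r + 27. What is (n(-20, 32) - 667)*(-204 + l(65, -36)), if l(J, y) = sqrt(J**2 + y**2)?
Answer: -2480640 + 12160*sqrt(5521) ≈ -1.5771e+6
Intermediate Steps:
n(r, V) = 27 + V*r**2 (n(r, V) = (V*r)*r + 27 = V*r**2 + 27 = 27 + V*r**2)
(n(-20, 32) - 667)*(-204 + l(65, -36)) = ((27 + 32*(-20)**2) - 667)*(-204 + sqrt(65**2 + (-36)**2)) = ((27 + 32*400) - 667)*(-204 + sqrt(4225 + 1296)) = ((27 + 12800) - 667)*(-204 + sqrt(5521)) = (12827 - 667)*(-204 + sqrt(5521)) = 12160*(-204 + sqrt(5521)) = -2480640 + 12160*sqrt(5521)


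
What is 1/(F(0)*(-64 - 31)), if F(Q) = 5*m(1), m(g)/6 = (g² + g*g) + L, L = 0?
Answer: -1/5700 ≈ -0.00017544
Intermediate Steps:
m(g) = 12*g² (m(g) = 6*((g² + g*g) + 0) = 6*((g² + g²) + 0) = 6*(2*g² + 0) = 6*(2*g²) = 12*g²)
F(Q) = 60 (F(Q) = 5*(12*1²) = 5*(12*1) = 5*12 = 60)
1/(F(0)*(-64 - 31)) = 1/(60*(-64 - 31)) = 1/(60*(-95)) = 1/(-5700) = -1/5700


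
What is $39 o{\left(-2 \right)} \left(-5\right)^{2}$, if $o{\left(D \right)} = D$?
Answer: $-1950$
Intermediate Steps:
$39 o{\left(-2 \right)} \left(-5\right)^{2} = 39 \left(-2\right) \left(-5\right)^{2} = \left(-78\right) 25 = -1950$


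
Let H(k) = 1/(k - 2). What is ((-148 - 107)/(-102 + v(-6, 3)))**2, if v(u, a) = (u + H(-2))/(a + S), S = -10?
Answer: 50979600/8014561 ≈ 6.3609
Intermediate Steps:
H(k) = 1/(-2 + k)
v(u, a) = (-1/4 + u)/(-10 + a) (v(u, a) = (u + 1/(-2 - 2))/(a - 10) = (u + 1/(-4))/(-10 + a) = (u - 1/4)/(-10 + a) = (-1/4 + u)/(-10 + a))
((-148 - 107)/(-102 + v(-6, 3)))**2 = ((-148 - 107)/(-102 + (-1/4 - 6)/(-10 + 3)))**2 = (-255/(-102 - 25/4/(-7)))**2 = (-255/(-102 - 1/7*(-25/4)))**2 = (-255/(-102 + 25/28))**2 = (-255/(-2831/28))**2 = (-255*(-28/2831))**2 = (7140/2831)**2 = 50979600/8014561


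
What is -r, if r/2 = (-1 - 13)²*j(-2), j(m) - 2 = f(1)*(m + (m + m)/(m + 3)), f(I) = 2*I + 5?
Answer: 15680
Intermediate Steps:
f(I) = 5 + 2*I
j(m) = 2 + 7*m + 14*m/(3 + m) (j(m) = 2 + (5 + 2*1)*(m + (m + m)/(m + 3)) = 2 + (5 + 2)*(m + (2*m)/(3 + m)) = 2 + 7*(m + 2*m/(3 + m)) = 2 + (7*m + 14*m/(3 + m)) = 2 + 7*m + 14*m/(3 + m))
r = -15680 (r = 2*((-1 - 13)²*((6 + 7*(-2)² + 37*(-2))/(3 - 2))) = 2*((-14)²*((6 + 7*4 - 74)/1)) = 2*(196*(1*(6 + 28 - 74))) = 2*(196*(1*(-40))) = 2*(196*(-40)) = 2*(-7840) = -15680)
-r = -1*(-15680) = 15680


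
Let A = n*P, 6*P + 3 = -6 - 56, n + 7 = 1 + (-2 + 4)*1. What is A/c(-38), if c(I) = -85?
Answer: -26/51 ≈ -0.50980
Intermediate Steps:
n = -4 (n = -7 + (1 + (-2 + 4)*1) = -7 + (1 + 2*1) = -7 + (1 + 2) = -7 + 3 = -4)
P = -65/6 (P = -½ + (-6 - 56)/6 = -½ + (⅙)*(-62) = -½ - 31/3 = -65/6 ≈ -10.833)
A = 130/3 (A = -4*(-65/6) = 130/3 ≈ 43.333)
A/c(-38) = (130/3)/(-85) = (130/3)*(-1/85) = -26/51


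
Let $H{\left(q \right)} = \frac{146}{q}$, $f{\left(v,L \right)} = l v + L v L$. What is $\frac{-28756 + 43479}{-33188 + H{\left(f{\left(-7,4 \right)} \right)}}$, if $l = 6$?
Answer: $- \frac{1133671}{2555549} \approx -0.44361$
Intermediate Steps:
$f{\left(v,L \right)} = 6 v + v L^{2}$ ($f{\left(v,L \right)} = 6 v + L v L = 6 v + v L^{2}$)
$\frac{-28756 + 43479}{-33188 + H{\left(f{\left(-7,4 \right)} \right)}} = \frac{-28756 + 43479}{-33188 + \frac{146}{\left(-7\right) \left(6 + 4^{2}\right)}} = \frac{14723}{-33188 + \frac{146}{\left(-7\right) \left(6 + 16\right)}} = \frac{14723}{-33188 + \frac{146}{\left(-7\right) 22}} = \frac{14723}{-33188 + \frac{146}{-154}} = \frac{14723}{-33188 + 146 \left(- \frac{1}{154}\right)} = \frac{14723}{-33188 - \frac{73}{77}} = \frac{14723}{- \frac{2555549}{77}} = 14723 \left(- \frac{77}{2555549}\right) = - \frac{1133671}{2555549}$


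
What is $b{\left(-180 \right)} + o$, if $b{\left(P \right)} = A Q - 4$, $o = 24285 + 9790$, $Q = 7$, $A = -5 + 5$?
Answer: $34071$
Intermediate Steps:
$A = 0$
$o = 34075$
$b{\left(P \right)} = -4$ ($b{\left(P \right)} = 0 \cdot 7 - 4 = 0 - 4 = -4$)
$b{\left(-180 \right)} + o = -4 + 34075 = 34071$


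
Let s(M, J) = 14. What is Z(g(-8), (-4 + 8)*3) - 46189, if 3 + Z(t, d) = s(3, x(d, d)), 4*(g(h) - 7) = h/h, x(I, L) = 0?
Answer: -46178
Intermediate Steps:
g(h) = 29/4 (g(h) = 7 + (h/h)/4 = 7 + (1/4)*1 = 7 + 1/4 = 29/4)
Z(t, d) = 11 (Z(t, d) = -3 + 14 = 11)
Z(g(-8), (-4 + 8)*3) - 46189 = 11 - 46189 = -46178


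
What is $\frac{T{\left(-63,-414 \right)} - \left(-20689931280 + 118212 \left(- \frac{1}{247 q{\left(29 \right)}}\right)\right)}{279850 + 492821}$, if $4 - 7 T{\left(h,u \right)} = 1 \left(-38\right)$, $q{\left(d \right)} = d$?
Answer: $\frac{49400659306610}{1844880791} \approx 26777.0$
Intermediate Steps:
$T{\left(h,u \right)} = 6$ ($T{\left(h,u \right)} = \frac{4}{7} - \frac{1 \left(-38\right)}{7} = \frac{4}{7} - - \frac{38}{7} = \frac{4}{7} + \frac{38}{7} = 6$)
$\frac{T{\left(-63,-414 \right)} - \left(-20689931280 + 118212 \left(- \frac{1}{247 q{\left(29 \right)}}\right)\right)}{279850 + 492821} = \frac{6 - \left(-20689931280 - \frac{118212}{7163}\right)}{279850 + 492821} = \frac{6 - \left(-20689931280 - \frac{118212}{7163}\right)}{772671} = \left(6 - \left(- \frac{118212}{7163} + \frac{140978}{- \frac{1}{146760}}\right)\right) \frac{1}{772671} = \left(6 + \left(\left(-140978\right) \left(-146760\right) + \frac{118212}{7163}\right)\right) \frac{1}{772671} = \left(6 + \left(20689931280 + \frac{118212}{7163}\right)\right) \frac{1}{772671} = \left(6 + \frac{148201977876852}{7163}\right) \frac{1}{772671} = \frac{148201977919830}{7163} \cdot \frac{1}{772671} = \frac{49400659306610}{1844880791}$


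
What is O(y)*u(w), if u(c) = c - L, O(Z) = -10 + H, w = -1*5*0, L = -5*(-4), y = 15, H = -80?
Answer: 1800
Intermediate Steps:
L = 20
w = 0 (w = -5*0 = 0)
O(Z) = -90 (O(Z) = -10 - 80 = -90)
u(c) = -20 + c (u(c) = c - 1*20 = c - 20 = -20 + c)
O(y)*u(w) = -90*(-20 + 0) = -90*(-20) = 1800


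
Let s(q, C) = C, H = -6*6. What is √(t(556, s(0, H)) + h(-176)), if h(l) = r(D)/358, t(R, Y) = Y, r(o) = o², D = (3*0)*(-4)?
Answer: 6*I ≈ 6.0*I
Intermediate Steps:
H = -36
D = 0 (D = 0*(-4) = 0)
h(l) = 0 (h(l) = 0²/358 = 0*(1/358) = 0)
√(t(556, s(0, H)) + h(-176)) = √(-36 + 0) = √(-36) = 6*I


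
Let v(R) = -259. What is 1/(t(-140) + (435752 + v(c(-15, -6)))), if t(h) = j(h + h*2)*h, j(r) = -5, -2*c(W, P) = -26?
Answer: 1/436193 ≈ 2.2926e-6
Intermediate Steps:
c(W, P) = 13 (c(W, P) = -1/2*(-26) = 13)
t(h) = -5*h
1/(t(-140) + (435752 + v(c(-15, -6)))) = 1/(-5*(-140) + (435752 - 259)) = 1/(700 + 435493) = 1/436193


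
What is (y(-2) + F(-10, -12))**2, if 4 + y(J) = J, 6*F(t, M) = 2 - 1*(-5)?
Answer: 841/36 ≈ 23.361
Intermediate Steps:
F(t, M) = 7/6 (F(t, M) = (2 - 1*(-5))/6 = (2 + 5)/6 = (1/6)*7 = 7/6)
y(J) = -4 + J
(y(-2) + F(-10, -12))**2 = ((-4 - 2) + 7/6)**2 = (-6 + 7/6)**2 = (-29/6)**2 = 841/36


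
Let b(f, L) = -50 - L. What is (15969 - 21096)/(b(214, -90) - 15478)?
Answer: 1709/5146 ≈ 0.33210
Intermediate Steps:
(15969 - 21096)/(b(214, -90) - 15478) = (15969 - 21096)/((-50 - 1*(-90)) - 15478) = -5127/((-50 + 90) - 15478) = -5127/(40 - 15478) = -5127/(-15438) = -5127*(-1/15438) = 1709/5146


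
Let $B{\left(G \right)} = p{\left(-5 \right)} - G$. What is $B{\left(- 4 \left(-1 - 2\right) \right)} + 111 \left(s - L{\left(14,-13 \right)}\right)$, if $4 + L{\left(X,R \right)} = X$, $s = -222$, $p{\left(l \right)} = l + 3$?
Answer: $-25766$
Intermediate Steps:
$p{\left(l \right)} = 3 + l$
$L{\left(X,R \right)} = -4 + X$
$B{\left(G \right)} = -2 - G$ ($B{\left(G \right)} = \left(3 - 5\right) - G = -2 - G$)
$B{\left(- 4 \left(-1 - 2\right) \right)} + 111 \left(s - L{\left(14,-13 \right)}\right) = \left(-2 - - 4 \left(-1 - 2\right)\right) + 111 \left(-222 - \left(-4 + 14\right)\right) = \left(-2 - \left(-4\right) \left(-3\right)\right) + 111 \left(-222 - 10\right) = \left(-2 - 12\right) + 111 \left(-222 - 10\right) = \left(-2 - 12\right) + 111 \left(-232\right) = -14 - 25752 = -25766$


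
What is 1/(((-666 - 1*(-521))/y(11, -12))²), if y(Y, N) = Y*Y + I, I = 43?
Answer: 26896/21025 ≈ 1.2792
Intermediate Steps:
y(Y, N) = 43 + Y² (y(Y, N) = Y*Y + 43 = Y² + 43 = 43 + Y²)
1/(((-666 - 1*(-521))/y(11, -12))²) = 1/(((-666 - 1*(-521))/(43 + 11²))²) = 1/(((-666 + 521)/(43 + 121))²) = 1/((-145/164)²) = 1/(21025/26896) = 26896/21025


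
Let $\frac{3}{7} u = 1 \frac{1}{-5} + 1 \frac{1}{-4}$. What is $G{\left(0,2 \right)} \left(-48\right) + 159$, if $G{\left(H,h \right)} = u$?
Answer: $\frac{1047}{5} \approx 209.4$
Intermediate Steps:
$u = - \frac{21}{20}$ ($u = \frac{7 \left(1 \frac{1}{-5} + 1 \frac{1}{-4}\right)}{3} = \frac{7 \left(1 \left(- \frac{1}{5}\right) + 1 \left(- \frac{1}{4}\right)\right)}{3} = \frac{7 \left(- \frac{1}{5} - \frac{1}{4}\right)}{3} = \frac{7}{3} \left(- \frac{9}{20}\right) = - \frac{21}{20} \approx -1.05$)
$G{\left(H,h \right)} = - \frac{21}{20}$
$G{\left(0,2 \right)} \left(-48\right) + 159 = \left(- \frac{21}{20}\right) \left(-48\right) + 159 = \frac{252}{5} + 159 = \frac{1047}{5}$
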